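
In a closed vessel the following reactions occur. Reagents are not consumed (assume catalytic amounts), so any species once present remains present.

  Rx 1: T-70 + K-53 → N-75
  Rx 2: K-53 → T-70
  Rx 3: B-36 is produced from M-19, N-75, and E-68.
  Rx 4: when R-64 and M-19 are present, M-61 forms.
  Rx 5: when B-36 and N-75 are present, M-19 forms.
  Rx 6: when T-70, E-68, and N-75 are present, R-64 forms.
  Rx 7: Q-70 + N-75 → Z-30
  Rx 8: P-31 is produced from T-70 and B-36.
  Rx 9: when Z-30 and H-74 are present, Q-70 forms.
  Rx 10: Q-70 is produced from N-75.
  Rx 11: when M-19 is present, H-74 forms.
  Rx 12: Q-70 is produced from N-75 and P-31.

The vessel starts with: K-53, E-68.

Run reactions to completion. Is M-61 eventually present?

M-61 would need R-64 and M-19 (Rx 4), but M-19 never forms.

No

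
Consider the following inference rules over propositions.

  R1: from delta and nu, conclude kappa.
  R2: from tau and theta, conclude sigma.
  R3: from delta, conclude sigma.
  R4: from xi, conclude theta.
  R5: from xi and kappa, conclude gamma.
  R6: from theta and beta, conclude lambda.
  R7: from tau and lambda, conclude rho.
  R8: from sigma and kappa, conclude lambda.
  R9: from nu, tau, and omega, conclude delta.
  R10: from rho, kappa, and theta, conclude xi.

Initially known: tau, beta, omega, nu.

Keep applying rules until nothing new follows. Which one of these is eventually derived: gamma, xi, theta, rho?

From nu, tau, and omega, R9 gives delta.
delta and nu hold, so kappa follows (R1).
From delta, R3 gives sigma.
From sigma and kappa, R8 gives lambda.
tau and lambda hold, so rho follows (R7).
gamma would need xi and kappa (R5), but xi is never established. theta would need xi (R4), but xi is never established. xi would need rho, kappa, and theta (R10), but theta is never established.

rho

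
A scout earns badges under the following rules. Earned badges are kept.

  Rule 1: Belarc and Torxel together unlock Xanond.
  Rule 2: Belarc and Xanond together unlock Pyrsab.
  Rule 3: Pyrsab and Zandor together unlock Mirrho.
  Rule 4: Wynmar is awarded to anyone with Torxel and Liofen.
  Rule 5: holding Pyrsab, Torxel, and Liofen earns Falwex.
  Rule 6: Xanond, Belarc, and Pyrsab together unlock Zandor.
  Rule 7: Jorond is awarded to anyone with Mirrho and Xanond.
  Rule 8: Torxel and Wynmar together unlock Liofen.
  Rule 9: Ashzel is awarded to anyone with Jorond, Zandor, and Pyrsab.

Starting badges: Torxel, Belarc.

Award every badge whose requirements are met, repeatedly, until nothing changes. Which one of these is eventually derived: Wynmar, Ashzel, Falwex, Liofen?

Ashzel

With Belarc and Torxel, Xanond is earned (Rule 1).
With Belarc and Xanond, Pyrsab is earned (Rule 2).
With Xanond, Belarc, and Pyrsab, Zandor is earned (Rule 6).
With Pyrsab and Zandor, Mirrho is earned (Rule 3).
With Mirrho and Xanond, Jorond is earned (Rule 7).
With Jorond, Zandor, and Pyrsab, Ashzel is earned (Rule 9).
Falwex would need Pyrsab, Torxel, and Liofen (Rule 5), but Liofen is never earned. Wynmar would need Torxel and Liofen (Rule 4), but Liofen is never earned. Liofen would need Torxel and Wynmar (Rule 8), but Wynmar is never earned.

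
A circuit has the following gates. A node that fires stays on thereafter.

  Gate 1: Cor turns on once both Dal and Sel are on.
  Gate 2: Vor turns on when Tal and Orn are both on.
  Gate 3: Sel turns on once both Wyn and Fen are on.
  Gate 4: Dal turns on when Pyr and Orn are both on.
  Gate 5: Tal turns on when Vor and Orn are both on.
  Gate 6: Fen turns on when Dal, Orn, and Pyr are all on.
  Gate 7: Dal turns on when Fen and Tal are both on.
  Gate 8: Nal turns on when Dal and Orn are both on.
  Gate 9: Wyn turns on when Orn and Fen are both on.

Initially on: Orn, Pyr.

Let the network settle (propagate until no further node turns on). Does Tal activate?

No

Tal would need Vor and Orn (Gate 5), but Vor never turns on.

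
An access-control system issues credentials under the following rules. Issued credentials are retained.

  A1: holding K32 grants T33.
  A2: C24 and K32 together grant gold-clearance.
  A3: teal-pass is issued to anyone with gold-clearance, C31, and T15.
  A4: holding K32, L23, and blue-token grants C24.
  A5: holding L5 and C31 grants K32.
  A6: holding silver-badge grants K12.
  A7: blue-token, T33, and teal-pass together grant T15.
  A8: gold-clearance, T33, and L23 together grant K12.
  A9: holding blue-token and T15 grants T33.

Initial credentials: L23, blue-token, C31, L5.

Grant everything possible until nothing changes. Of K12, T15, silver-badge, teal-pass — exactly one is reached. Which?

K12

Holding L5 and C31 grants K32 (A5).
Holding K32 grants T33 (A1).
Holding K32, L23, and blue-token grants C24 (A4).
Holding C24 and K32 grants gold-clearance (A2).
Holding gold-clearance, T33, and L23 grants K12 (A8).
T15 would need blue-token, T33, and teal-pass (A7), but teal-pass is never granted. teal-pass would need gold-clearance, C31, and T15 (A3), but T15 is never granted. No rule produces silver-badge, and it is not given.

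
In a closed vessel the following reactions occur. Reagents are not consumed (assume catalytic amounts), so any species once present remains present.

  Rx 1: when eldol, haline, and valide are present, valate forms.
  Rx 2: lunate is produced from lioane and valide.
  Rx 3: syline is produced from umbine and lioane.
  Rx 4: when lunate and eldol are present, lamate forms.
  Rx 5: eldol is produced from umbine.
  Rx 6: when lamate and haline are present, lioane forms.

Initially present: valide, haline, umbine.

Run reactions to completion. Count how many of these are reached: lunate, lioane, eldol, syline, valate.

umbine present → eldol forms (Rx 5).
eldol, haline, and valide present → valate forms (Rx 1).
lunate would need lioane and valide (Rx 2), but lioane never forms.
lioane would need lamate and haline (Rx 6), but lamate never forms.
eldol: reached.
syline would need umbine and lioane (Rx 3), but lioane never forms.
valate: reached.
Reached: eldol and valate — 2 of the 5.

2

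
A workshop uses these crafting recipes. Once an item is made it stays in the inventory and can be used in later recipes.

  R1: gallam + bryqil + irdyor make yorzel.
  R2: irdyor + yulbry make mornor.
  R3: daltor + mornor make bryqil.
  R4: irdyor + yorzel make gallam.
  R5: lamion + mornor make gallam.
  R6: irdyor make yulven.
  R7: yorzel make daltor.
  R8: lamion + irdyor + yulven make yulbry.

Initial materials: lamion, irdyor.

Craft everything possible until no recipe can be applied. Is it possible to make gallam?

Yes

Using R6, irdyor makes yulven.
lamion + irdyor + yulven → yulbry (R8).
irdyor + yulbry → mornor (R2).
Using R5, lamion and mornor make gallam.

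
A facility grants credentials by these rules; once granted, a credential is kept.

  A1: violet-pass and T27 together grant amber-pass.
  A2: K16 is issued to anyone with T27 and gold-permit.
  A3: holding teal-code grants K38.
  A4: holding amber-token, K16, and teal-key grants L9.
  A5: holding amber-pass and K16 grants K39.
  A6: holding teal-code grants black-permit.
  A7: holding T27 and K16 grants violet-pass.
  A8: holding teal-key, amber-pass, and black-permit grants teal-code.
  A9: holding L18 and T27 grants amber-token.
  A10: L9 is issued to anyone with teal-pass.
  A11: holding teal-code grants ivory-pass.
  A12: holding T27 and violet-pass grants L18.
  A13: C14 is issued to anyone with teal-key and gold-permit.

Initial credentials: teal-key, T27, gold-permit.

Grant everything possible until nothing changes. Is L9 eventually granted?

Holding T27 and gold-permit grants K16 (A2).
Holding T27 and K16 grants violet-pass (A7).
Holding T27 and violet-pass grants L18 (A12).
Holding L18 and T27 grants amber-token (A9).
Holding amber-token, K16, and teal-key grants L9 (A4).

Yes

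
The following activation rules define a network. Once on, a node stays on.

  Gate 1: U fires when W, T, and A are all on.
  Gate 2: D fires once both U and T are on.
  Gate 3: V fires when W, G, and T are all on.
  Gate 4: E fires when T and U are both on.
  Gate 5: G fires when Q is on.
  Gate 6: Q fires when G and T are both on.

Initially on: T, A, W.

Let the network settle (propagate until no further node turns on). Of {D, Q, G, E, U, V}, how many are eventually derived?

3

W, T, and A are on, so U fires (Gate 1).
T and U are on, so E fires (Gate 4).
Gate 2: U and T on → D on.
D: reached.
Q would need G and T (Gate 6), but G never turns on.
G would need Q (Gate 5), but Q never turns on.
E: reached.
U: reached.
V would need W, G, and T (Gate 3), but G never turns on.
Reached: D, E, and U — 3 of the 6.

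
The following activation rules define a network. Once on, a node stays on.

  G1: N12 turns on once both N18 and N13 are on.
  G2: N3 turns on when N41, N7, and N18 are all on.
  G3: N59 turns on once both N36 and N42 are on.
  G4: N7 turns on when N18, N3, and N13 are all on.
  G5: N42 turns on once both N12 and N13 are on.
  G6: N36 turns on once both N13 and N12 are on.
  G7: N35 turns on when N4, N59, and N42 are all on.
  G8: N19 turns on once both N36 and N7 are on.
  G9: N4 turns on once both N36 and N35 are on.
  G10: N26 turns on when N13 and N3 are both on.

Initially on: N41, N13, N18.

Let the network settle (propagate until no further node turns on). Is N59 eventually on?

N18 and N13 are on, so N12 turns on (G1).
N12 and N13 are on, so N42 turns on (G5).
G6: N13 and N12 on → N36 on.
G3: N36 and N42 on → N59 on.

Yes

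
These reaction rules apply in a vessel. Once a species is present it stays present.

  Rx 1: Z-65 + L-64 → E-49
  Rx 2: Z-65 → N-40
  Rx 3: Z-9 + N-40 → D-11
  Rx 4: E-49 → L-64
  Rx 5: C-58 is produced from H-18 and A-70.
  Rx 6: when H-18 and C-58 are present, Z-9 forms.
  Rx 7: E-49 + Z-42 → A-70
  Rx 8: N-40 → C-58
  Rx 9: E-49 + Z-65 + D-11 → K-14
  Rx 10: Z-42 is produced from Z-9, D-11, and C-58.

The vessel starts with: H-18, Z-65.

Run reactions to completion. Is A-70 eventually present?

No

A-70 would need E-49 and Z-42 (Rx 7), but E-49 never forms.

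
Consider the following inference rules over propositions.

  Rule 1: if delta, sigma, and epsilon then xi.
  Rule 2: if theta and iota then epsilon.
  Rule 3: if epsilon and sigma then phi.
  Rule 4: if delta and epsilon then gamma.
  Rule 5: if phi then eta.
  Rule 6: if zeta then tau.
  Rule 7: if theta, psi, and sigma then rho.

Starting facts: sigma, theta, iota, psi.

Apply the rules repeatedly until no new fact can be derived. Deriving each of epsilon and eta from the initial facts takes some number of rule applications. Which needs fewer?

epsilon: From theta and iota, Rule 2 gives epsilon. [1 rule application]
eta: From theta and iota, Rule 2 gives epsilon. epsilon and sigma hold, so phi follows (Rule 3). From phi, Rule 5 gives eta. [3 rule applications]
epsilon needs fewer.

epsilon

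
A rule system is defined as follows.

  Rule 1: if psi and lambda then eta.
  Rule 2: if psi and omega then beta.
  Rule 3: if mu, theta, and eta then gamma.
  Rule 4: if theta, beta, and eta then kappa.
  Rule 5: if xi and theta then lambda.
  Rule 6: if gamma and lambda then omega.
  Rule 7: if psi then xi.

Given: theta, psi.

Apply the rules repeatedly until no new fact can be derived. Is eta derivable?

Yes

From psi, Rule 7 gives xi.
xi and theta hold, so lambda follows (Rule 5).
psi and lambda hold, so eta follows (Rule 1).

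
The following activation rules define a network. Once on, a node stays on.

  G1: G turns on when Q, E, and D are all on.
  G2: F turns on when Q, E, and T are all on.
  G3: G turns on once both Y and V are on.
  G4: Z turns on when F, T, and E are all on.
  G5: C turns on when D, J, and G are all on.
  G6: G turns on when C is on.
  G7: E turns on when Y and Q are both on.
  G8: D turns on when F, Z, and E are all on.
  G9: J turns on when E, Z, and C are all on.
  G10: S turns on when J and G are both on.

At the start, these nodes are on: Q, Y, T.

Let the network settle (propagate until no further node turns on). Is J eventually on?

J would need E, Z, and C (G9), but C never turns on.

No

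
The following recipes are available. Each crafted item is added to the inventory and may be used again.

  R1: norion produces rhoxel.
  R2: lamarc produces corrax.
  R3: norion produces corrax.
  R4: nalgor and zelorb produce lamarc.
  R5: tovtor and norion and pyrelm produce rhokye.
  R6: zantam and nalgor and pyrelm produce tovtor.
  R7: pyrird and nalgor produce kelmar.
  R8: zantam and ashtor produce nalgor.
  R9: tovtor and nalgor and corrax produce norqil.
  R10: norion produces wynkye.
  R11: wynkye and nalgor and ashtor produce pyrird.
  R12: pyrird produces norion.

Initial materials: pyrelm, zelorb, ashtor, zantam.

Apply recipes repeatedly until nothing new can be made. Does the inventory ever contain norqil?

zantam and ashtor → nalgor (R8).
zantam and nalgor and pyrelm → tovtor (R6).
Using R4, nalgor and zelorb make lamarc.
Using R2, lamarc makes corrax.
tovtor and nalgor and corrax → norqil (R9).

Yes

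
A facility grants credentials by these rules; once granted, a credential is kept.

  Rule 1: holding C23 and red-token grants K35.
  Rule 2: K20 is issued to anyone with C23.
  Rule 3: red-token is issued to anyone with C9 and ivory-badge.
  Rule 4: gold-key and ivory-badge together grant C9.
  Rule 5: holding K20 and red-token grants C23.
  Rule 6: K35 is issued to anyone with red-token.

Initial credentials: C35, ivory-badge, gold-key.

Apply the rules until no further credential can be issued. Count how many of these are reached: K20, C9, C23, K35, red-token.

3

Holding gold-key and ivory-badge grants C9 (Rule 4).
Holding C9 and ivory-badge grants red-token (Rule 3).
Holding red-token grants K35 (Rule 6).
K20 would need C23 (Rule 2), but C23 is never granted.
C9: reached.
C23 would need K20 and red-token (Rule 5), but K20 is never granted.
K35: reached.
red-token: reached.
Reached: C9, K35, and red-token — 3 of the 5.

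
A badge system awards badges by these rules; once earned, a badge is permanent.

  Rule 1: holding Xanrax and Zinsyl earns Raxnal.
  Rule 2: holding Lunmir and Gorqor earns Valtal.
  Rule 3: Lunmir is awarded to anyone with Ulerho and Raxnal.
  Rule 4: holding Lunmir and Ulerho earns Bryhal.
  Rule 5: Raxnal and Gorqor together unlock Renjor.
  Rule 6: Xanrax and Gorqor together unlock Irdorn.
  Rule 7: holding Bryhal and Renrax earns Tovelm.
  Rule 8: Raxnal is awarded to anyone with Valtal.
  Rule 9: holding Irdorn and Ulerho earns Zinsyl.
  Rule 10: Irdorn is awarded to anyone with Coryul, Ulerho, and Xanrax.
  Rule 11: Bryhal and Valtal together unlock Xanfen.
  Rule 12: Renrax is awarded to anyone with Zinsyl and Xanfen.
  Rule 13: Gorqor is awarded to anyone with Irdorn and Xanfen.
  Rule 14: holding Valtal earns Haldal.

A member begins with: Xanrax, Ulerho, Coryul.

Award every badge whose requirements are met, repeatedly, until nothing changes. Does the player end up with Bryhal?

Yes

With Coryul, Ulerho, and Xanrax, Irdorn is earned (Rule 10).
With Irdorn and Ulerho, Zinsyl is earned (Rule 9).
With Xanrax and Zinsyl, Raxnal is earned (Rule 1).
With Ulerho and Raxnal, Lunmir is earned (Rule 3).
With Lunmir and Ulerho, Bryhal is earned (Rule 4).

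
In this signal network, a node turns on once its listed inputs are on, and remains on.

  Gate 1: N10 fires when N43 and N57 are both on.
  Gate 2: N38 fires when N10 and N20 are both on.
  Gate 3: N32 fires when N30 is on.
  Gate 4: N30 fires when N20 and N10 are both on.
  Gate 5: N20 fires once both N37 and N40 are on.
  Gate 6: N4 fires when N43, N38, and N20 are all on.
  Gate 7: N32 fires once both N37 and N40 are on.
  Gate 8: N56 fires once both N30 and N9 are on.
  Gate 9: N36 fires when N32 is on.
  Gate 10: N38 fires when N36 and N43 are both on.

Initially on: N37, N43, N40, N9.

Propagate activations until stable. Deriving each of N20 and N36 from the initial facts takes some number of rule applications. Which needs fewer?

N20

N20: N37 and N40 are on, so N20 fires (Gate 5). [1 rule application]
N36: Gate 7: N37 and N40 on → N32 on. Gate 9: N32 on → N36 on. [2 rule applications]
N20 needs fewer.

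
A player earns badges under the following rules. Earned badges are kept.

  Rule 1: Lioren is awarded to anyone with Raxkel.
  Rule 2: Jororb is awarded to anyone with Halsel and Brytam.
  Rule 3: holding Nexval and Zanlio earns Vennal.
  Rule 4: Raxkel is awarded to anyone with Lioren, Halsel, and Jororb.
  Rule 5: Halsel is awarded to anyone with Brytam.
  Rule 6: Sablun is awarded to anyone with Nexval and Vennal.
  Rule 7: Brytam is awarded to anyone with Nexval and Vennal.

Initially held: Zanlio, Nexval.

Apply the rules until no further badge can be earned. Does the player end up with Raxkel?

Raxkel would need Lioren, Halsel, and Jororb (Rule 4), but Lioren is never earned.

No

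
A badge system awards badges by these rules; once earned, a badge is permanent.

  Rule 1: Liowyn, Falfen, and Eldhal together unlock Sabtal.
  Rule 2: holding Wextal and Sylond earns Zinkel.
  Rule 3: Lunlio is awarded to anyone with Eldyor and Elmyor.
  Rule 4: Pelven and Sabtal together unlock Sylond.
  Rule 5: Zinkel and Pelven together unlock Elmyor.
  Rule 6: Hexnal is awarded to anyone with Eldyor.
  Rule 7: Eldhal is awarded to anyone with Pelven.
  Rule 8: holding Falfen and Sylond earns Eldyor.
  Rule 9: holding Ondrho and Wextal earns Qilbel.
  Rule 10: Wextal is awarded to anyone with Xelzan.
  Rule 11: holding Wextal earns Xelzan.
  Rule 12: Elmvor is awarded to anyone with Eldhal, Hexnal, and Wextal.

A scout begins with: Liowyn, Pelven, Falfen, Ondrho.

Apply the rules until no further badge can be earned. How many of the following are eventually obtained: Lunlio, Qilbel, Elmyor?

0

Lunlio would need Eldyor and Elmyor (Rule 3), but Elmyor is never earned.
Qilbel would need Ondrho and Wextal (Rule 9), but Wextal is never earned.
Elmyor would need Zinkel and Pelven (Rule 5), but Zinkel is never earned.
None of the 3 are reached.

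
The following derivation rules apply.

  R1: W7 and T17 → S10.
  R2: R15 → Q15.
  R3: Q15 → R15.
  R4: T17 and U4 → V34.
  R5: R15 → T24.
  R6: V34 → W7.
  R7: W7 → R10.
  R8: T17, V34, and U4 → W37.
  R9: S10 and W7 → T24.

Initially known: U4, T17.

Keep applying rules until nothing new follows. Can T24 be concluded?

From T17 and U4, R4 gives V34.
From V34, R6 gives W7.
W7 and T17 hold, so S10 follows (R1).
From S10 and W7, R9 gives T24.

Yes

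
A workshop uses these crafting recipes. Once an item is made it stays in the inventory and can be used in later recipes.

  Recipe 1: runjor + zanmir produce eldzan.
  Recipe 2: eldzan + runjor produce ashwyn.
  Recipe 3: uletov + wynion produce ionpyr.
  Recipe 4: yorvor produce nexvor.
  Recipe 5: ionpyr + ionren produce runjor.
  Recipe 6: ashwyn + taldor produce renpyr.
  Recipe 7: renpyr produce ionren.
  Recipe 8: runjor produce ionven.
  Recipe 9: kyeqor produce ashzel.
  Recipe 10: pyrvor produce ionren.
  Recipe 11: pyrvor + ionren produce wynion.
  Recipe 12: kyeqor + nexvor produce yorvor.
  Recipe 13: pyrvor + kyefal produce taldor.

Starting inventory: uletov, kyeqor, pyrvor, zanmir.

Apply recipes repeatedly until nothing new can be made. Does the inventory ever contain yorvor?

No

yorvor would need kyeqor and nexvor (Recipe 12), but nexvor is never obtained.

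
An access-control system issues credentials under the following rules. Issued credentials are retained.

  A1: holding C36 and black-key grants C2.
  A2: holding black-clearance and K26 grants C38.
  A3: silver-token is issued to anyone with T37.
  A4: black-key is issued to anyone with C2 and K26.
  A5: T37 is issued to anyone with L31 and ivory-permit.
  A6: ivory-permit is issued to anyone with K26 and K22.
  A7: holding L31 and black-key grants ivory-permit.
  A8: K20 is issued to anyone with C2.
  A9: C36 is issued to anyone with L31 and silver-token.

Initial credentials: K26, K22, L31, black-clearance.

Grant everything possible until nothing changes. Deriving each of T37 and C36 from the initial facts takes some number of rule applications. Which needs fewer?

T37: Holding K26 and K22 grants ivory-permit (A6). Holding L31 and ivory-permit grants T37 (A5). [2 rule applications]
C36: Holding K26 and K22 grants ivory-permit (A6). Holding L31 and ivory-permit grants T37 (A5). Holding T37 grants silver-token (A3). Holding L31 and silver-token grants C36 (A9). [4 rule applications]
T37 needs fewer.

T37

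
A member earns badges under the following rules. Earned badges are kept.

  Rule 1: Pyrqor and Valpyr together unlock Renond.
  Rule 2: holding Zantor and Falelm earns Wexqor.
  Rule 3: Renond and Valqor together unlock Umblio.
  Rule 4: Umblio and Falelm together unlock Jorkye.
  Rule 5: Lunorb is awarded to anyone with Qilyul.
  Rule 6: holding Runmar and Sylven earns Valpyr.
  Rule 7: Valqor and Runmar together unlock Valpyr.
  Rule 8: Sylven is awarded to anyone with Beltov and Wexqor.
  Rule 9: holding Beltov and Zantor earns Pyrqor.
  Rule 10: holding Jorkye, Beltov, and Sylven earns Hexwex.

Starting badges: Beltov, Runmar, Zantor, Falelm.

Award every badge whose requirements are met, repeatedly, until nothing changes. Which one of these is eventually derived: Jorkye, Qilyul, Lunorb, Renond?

Renond

With Zantor and Falelm, Wexqor is earned (Rule 2).
With Beltov and Zantor, Pyrqor is earned (Rule 9).
With Beltov and Wexqor, Sylven is earned (Rule 8).
With Runmar and Sylven, Valpyr is earned (Rule 6).
With Pyrqor and Valpyr, Renond is earned (Rule 1).
No rule produces Qilyul, and it is not given. Jorkye would need Umblio and Falelm (Rule 4), but Umblio is never earned. Lunorb would need Qilyul (Rule 5), but Qilyul is never earned.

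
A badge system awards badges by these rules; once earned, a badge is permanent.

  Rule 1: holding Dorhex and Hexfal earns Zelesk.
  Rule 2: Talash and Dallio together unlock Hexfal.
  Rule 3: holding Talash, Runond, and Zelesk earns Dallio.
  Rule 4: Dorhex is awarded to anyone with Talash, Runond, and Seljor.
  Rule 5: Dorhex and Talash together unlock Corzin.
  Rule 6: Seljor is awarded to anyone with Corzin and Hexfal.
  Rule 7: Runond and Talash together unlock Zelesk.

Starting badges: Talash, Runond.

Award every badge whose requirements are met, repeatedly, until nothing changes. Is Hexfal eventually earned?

Yes

With Runond and Talash, Zelesk is earned (Rule 7).
With Talash, Runond, and Zelesk, Dallio is earned (Rule 3).
With Talash and Dallio, Hexfal is earned (Rule 2).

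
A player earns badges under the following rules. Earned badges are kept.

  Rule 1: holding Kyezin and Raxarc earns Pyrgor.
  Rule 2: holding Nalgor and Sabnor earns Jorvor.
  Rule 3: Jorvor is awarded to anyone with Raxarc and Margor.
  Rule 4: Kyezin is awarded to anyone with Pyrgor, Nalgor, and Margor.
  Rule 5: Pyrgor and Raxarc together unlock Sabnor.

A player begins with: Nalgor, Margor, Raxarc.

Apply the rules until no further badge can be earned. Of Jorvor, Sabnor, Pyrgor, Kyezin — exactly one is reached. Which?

Jorvor

With Raxarc and Margor, Jorvor is earned (Rule 3).
Pyrgor would need Kyezin and Raxarc (Rule 1), but Kyezin is never earned. Sabnor would need Pyrgor and Raxarc (Rule 5), but Pyrgor is never earned. Kyezin would need Pyrgor, Nalgor, and Margor (Rule 4), but Pyrgor is never earned.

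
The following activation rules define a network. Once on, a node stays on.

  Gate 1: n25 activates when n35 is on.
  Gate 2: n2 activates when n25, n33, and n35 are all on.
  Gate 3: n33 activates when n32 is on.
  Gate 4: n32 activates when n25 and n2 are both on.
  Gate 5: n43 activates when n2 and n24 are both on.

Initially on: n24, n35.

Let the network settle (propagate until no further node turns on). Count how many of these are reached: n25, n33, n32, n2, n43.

Gate 1: n35 on → n25 on.
n25: reached.
n33 would need n32 (Gate 3), but n32 never turns on.
n32 would need n25 and n2 (Gate 4), but n2 never turns on.
n2 would need n25, n33, and n35 (Gate 2), but n33 never turns on.
n43 would need n2 and n24 (Gate 5), but n2 never turns on.
Reached: n25 — 1 of the 5.

1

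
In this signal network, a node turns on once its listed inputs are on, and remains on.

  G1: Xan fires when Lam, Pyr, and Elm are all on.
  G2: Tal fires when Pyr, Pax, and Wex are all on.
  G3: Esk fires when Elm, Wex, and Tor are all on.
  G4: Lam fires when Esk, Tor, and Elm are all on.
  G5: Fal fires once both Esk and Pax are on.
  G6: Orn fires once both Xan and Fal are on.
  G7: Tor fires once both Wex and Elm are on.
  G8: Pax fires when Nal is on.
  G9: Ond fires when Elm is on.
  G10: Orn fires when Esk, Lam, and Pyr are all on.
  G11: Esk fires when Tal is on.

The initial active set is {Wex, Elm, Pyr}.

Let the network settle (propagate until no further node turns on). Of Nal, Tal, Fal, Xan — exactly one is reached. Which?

Xan

G7: Wex and Elm on → Tor on.
G3: Elm, Wex, and Tor on → Esk on.
G4: Esk, Tor, and Elm on → Lam on.
G1: Lam, Pyr, and Elm on → Xan on.
Fal would need Esk and Pax (G5), but Pax never turns on. No rule produces Nal, and it is not given. Tal would need Pyr, Pax, and Wex (G2), but Pax never turns on.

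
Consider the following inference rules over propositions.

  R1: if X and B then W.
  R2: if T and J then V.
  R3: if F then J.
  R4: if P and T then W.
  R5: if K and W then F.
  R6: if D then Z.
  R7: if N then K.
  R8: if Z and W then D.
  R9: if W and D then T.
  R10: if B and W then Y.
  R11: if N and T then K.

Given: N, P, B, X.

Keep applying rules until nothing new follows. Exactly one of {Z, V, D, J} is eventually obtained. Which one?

From X and B, R1 gives W.
From N, R7 gives K.
From K and W, R5 gives F.
From F, R3 gives J.
Z would need D (R6), but D is never established. V would need T and J (R2), but T is never established. D would need Z and W (R8), but Z is never established.

J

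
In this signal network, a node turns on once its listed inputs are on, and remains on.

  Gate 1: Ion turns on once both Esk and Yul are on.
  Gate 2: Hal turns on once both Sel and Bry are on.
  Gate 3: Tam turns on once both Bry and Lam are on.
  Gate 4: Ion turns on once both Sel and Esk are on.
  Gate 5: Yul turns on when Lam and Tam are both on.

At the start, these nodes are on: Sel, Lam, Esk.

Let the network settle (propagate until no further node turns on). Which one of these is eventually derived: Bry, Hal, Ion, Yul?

Ion

Gate 4: Sel and Esk on → Ion on.
No rule produces Bry, and it is not given. Yul would need Lam and Tam (Gate 5), but Tam never turns on. Hal would need Sel and Bry (Gate 2), but Bry never turns on.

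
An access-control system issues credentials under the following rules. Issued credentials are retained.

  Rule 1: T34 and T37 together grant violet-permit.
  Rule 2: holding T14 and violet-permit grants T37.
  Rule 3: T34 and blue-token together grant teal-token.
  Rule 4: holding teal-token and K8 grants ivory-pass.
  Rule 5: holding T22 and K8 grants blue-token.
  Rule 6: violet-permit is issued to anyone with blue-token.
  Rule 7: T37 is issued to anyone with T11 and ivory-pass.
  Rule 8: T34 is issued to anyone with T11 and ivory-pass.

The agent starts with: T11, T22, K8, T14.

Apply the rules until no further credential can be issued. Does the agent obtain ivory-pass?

ivory-pass would need teal-token and K8 (Rule 4), but teal-token is never granted.

No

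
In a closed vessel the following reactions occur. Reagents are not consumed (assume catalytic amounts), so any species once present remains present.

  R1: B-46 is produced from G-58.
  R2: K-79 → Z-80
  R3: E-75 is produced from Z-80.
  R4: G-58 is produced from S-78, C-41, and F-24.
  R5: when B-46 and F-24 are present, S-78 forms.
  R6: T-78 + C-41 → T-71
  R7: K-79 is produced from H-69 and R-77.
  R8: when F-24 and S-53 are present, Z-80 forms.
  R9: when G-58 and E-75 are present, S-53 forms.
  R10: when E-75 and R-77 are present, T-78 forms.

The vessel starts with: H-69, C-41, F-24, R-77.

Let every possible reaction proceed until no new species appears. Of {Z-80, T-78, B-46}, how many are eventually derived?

H-69 and R-77 present → K-79 forms (R7).
K-79 present → Z-80 forms (R2).
Z-80 present → E-75 forms (R3).
E-75 and R-77 present → T-78 forms (R10).
Z-80: reached.
T-78: reached.
B-46 would need G-58 (R1), but G-58 never forms.
Reached: Z-80 and T-78 — 2 of the 3.

2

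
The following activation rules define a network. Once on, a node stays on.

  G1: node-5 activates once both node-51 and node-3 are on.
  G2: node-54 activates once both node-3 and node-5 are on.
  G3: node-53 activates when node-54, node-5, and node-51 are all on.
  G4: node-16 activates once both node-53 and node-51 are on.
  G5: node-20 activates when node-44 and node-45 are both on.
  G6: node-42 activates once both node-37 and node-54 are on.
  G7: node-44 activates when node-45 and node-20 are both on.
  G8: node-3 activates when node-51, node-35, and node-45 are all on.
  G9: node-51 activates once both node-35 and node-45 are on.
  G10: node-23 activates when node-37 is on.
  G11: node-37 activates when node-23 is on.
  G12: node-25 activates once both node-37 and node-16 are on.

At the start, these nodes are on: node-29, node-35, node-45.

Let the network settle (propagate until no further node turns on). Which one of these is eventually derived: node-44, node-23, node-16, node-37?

node-35 and node-45 are on, so node-51 activates (G9).
G8: node-51, node-35, and node-45 on → node-3 on.
G1: node-51 and node-3 on → node-5 on.
node-3 and node-5 are on, so node-54 activates (G2).
node-54, node-5, and node-51 are on, so node-53 activates (G3).
G4: node-53 and node-51 on → node-16 on.
node-23 would need node-37 (G10), but node-37 never turns on. node-37 would need node-23 (G11), but node-23 never turns on. node-44 would need node-45 and node-20 (G7), but node-20 never turns on.

node-16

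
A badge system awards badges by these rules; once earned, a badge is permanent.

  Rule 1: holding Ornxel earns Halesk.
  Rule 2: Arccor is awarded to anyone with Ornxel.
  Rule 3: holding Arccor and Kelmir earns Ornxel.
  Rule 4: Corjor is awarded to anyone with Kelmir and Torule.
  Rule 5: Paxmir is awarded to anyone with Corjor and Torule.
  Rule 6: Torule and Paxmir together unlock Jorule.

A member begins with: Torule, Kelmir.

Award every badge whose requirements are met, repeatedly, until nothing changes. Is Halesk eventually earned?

Halesk would need Ornxel (Rule 1), but Ornxel is never earned.

No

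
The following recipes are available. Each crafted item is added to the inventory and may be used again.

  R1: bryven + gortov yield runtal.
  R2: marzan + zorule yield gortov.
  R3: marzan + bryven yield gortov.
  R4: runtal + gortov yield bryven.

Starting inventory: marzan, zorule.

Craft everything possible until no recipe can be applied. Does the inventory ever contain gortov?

marzan + zorule → gortov (R2).

Yes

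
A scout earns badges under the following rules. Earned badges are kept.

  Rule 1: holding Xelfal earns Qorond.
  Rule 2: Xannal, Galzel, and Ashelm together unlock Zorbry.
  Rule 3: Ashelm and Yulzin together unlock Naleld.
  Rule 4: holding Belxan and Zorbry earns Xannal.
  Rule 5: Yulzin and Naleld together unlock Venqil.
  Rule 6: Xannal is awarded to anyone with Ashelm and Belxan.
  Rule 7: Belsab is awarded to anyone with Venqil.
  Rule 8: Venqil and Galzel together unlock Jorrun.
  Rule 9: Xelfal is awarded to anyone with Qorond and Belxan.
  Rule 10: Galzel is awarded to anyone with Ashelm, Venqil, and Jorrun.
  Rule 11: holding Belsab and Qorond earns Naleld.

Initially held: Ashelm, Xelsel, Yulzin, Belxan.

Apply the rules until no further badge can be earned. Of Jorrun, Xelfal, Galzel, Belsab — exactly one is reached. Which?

With Ashelm and Yulzin, Naleld is earned (Rule 3).
With Yulzin and Naleld, Venqil is earned (Rule 5).
With Venqil, Belsab is earned (Rule 7).
Galzel would need Ashelm, Venqil, and Jorrun (Rule 10), but Jorrun is never earned. Jorrun would need Venqil and Galzel (Rule 8), but Galzel is never earned. Xelfal would need Qorond and Belxan (Rule 9), but Qorond is never earned.

Belsab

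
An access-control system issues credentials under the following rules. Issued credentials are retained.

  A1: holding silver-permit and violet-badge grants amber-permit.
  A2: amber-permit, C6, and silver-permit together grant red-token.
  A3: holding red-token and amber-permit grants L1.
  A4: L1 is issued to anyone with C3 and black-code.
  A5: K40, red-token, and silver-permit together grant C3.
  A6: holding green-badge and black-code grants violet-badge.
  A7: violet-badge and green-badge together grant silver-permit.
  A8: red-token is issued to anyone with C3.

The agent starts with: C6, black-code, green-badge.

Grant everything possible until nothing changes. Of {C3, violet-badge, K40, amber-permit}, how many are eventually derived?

2

Holding green-badge and black-code grants violet-badge (A6).
Holding violet-badge and green-badge grants silver-permit (A7).
Holding silver-permit and violet-badge grants amber-permit (A1).
C3 would need K40, red-token, and silver-permit (A5), but K40 is never granted.
violet-badge: reached.
No rule produces K40, and it is not given.
amber-permit: reached.
Reached: violet-badge and amber-permit — 2 of the 4.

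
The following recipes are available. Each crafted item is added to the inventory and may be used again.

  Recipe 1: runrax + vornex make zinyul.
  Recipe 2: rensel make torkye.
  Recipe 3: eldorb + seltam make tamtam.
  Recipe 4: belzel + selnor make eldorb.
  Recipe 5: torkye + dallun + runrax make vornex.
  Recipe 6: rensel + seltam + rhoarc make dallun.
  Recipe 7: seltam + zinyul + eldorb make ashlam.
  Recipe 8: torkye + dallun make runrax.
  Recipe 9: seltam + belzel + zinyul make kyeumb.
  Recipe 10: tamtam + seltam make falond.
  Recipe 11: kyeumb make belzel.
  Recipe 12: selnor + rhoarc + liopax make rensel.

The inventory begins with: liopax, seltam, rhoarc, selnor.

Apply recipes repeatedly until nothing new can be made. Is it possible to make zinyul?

Using Recipe 12, selnor, rhoarc, and liopax make rensel.
rensel → torkye (Recipe 2).
Using Recipe 6, rensel, seltam, and rhoarc make dallun.
Using Recipe 8, torkye and dallun make runrax.
Using Recipe 5, torkye, dallun, and runrax make vornex.
Using Recipe 1, runrax and vornex make zinyul.

Yes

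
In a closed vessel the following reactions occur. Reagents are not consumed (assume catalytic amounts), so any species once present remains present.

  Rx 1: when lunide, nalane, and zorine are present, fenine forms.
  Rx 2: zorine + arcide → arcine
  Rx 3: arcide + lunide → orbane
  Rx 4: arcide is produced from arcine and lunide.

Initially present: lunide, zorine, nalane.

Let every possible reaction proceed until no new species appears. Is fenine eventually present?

Yes

lunide, nalane, and zorine present → fenine forms (Rx 1).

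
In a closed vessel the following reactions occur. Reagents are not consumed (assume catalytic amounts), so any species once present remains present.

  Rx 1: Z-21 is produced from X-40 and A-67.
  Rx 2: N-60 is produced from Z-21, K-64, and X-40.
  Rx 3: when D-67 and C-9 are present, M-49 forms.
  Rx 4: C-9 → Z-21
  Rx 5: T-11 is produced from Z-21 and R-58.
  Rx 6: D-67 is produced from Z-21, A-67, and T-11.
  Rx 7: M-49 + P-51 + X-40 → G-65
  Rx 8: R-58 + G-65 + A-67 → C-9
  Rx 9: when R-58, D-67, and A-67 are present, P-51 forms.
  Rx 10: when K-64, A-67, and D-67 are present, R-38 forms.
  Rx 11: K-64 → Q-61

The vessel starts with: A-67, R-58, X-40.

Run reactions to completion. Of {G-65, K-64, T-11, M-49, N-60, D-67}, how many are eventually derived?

2

X-40 and A-67 present → Z-21 forms (Rx 1).
Z-21 and R-58 present → T-11 forms (Rx 5).
Z-21, A-67, and T-11 present → D-67 forms (Rx 6).
G-65 would need M-49, P-51, and X-40 (Rx 7), but M-49 never forms.
No rule produces K-64, and it is not given.
T-11: reached.
M-49 would need D-67 and C-9 (Rx 3), but C-9 never forms.
N-60 would need Z-21, K-64, and X-40 (Rx 2), but K-64 never forms.
D-67: reached.
Reached: T-11 and D-67 — 2 of the 6.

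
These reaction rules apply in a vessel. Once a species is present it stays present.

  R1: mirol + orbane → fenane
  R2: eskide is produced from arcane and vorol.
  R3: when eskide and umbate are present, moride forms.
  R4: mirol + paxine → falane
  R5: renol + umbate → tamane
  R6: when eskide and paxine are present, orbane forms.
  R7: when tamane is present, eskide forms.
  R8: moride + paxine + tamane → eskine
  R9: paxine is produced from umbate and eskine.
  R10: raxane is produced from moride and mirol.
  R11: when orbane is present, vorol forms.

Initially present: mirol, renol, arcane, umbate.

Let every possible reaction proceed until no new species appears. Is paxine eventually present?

paxine would need umbate and eskine (R9), but eskine never forms.

No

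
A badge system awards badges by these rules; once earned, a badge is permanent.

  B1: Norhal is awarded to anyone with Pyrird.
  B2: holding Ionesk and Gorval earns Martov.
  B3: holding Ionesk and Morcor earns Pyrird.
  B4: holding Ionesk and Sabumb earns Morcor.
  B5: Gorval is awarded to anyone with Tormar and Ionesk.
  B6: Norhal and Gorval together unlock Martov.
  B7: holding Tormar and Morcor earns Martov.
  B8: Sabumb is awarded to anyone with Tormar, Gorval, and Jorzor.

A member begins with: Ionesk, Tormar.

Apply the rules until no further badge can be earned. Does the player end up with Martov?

With Tormar and Ionesk, Gorval is earned (B5).
With Ionesk and Gorval, Martov is earned (B2).

Yes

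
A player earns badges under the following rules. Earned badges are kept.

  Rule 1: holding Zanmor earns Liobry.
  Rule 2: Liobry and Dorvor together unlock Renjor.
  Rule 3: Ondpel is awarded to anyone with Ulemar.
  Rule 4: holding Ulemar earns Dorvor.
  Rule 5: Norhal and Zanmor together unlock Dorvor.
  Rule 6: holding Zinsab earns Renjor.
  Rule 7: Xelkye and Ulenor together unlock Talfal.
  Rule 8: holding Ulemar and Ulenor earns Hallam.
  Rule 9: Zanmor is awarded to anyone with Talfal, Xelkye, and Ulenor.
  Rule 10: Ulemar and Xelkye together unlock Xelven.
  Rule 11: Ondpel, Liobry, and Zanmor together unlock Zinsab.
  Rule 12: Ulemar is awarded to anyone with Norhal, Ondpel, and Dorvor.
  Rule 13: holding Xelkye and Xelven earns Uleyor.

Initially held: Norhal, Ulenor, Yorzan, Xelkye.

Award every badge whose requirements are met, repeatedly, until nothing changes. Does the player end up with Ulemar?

No

Ulemar would need Norhal, Ondpel, and Dorvor (Rule 12), but Ondpel is never earned.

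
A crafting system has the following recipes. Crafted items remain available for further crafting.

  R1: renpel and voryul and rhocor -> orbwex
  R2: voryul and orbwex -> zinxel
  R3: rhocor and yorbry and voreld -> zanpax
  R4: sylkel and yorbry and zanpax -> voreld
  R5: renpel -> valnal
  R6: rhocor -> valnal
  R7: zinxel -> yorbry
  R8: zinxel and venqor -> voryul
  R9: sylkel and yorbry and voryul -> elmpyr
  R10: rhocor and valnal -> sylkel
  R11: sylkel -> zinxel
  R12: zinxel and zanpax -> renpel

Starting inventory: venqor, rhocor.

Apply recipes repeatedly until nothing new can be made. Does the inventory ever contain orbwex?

orbwex would need renpel, voryul, and rhocor (R1), but renpel is never obtained.

No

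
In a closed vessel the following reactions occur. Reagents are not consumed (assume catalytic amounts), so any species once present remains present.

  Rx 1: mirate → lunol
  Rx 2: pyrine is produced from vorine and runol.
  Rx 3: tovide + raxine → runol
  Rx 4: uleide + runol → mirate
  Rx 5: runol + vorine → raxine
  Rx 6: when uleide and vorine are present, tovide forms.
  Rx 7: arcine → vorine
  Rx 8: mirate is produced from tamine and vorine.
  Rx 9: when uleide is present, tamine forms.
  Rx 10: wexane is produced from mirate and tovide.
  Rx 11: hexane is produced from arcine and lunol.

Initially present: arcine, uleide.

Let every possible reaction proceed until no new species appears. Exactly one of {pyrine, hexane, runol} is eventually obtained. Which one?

uleide present → tamine forms (Rx 9).
arcine present → vorine forms (Rx 7).
tamine and vorine present → mirate forms (Rx 8).
mirate present → lunol forms (Rx 1).
arcine and lunol present → hexane forms (Rx 11).
runol would need tovide and raxine (Rx 3), but raxine never forms. pyrine would need vorine and runol (Rx 2), but runol never forms.

hexane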